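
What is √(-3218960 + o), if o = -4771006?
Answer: 3*I*√887774 ≈ 2826.7*I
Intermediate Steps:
√(-3218960 + o) = √(-3218960 - 4771006) = √(-7989966) = 3*I*√887774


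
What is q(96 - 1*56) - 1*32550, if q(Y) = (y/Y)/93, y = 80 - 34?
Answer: -60542977/1860 ≈ -32550.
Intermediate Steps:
y = 46
q(Y) = 46/(93*Y) (q(Y) = (46/Y)/93 = (46/Y)*(1/93) = 46/(93*Y))
q(96 - 1*56) - 1*32550 = 46/(93*(96 - 1*56)) - 1*32550 = 46/(93*(96 - 56)) - 32550 = (46/93)/40 - 32550 = (46/93)*(1/40) - 32550 = 23/1860 - 32550 = -60542977/1860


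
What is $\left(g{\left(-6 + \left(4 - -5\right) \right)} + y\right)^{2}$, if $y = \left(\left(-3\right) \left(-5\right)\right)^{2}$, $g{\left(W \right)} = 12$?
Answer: $56169$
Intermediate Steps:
$y = 225$ ($y = 15^{2} = 225$)
$\left(g{\left(-6 + \left(4 - -5\right) \right)} + y\right)^{2} = \left(12 + 225\right)^{2} = 237^{2} = 56169$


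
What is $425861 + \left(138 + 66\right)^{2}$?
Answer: $467477$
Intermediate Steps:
$425861 + \left(138 + 66\right)^{2} = 425861 + 204^{2} = 425861 + 41616 = 467477$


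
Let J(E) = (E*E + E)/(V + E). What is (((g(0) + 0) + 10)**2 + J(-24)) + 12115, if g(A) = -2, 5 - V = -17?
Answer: 11903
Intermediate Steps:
V = 22 (V = 5 - 1*(-17) = 5 + 17 = 22)
J(E) = (E + E**2)/(22 + E) (J(E) = (E*E + E)/(22 + E) = (E**2 + E)/(22 + E) = (E + E**2)/(22 + E))
(((g(0) + 0) + 10)**2 + J(-24)) + 12115 = (((-2 + 0) + 10)**2 - 24*(1 - 24)/(22 - 24)) + 12115 = ((-2 + 10)**2 - 24*(-23)/(-2)) + 12115 = (8**2 - 24*(-1/2)*(-23)) + 12115 = (64 - 276) + 12115 = -212 + 12115 = 11903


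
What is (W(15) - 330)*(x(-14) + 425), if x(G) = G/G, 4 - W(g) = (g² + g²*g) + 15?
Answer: -1678866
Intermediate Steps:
W(g) = -11 - g² - g³ (W(g) = 4 - ((g² + g²*g) + 15) = 4 - ((g² + g³) + 15) = 4 - (15 + g² + g³) = 4 + (-15 - g² - g³) = -11 - g² - g³)
x(G) = 1
(W(15) - 330)*(x(-14) + 425) = ((-11 - 1*15² - 1*15³) - 330)*(1 + 425) = ((-11 - 1*225 - 1*3375) - 330)*426 = ((-11 - 225 - 3375) - 330)*426 = (-3611 - 330)*426 = -3941*426 = -1678866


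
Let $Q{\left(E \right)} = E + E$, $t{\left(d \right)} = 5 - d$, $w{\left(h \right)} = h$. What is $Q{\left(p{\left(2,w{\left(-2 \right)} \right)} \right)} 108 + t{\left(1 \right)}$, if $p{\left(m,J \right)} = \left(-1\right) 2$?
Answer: $-428$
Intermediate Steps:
$p{\left(m,J \right)} = -2$
$Q{\left(E \right)} = 2 E$
$Q{\left(p{\left(2,w{\left(-2 \right)} \right)} \right)} 108 + t{\left(1 \right)} = 2 \left(-2\right) 108 + \left(5 - 1\right) = \left(-4\right) 108 + \left(5 - 1\right) = -432 + 4 = -428$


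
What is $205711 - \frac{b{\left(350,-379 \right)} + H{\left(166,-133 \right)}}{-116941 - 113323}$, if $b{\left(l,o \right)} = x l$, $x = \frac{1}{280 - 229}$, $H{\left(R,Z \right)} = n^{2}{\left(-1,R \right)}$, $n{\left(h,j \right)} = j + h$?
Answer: $\frac{2415761111729}{11743464} \approx 2.0571 \cdot 10^{5}$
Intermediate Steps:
$n{\left(h,j \right)} = h + j$
$H{\left(R,Z \right)} = \left(-1 + R\right)^{2}$
$x = \frac{1}{51} \approx 0.019608$
$b{\left(l,o \right)} = \frac{l}{51}$
$205711 - \frac{b{\left(350,-379 \right)} + H{\left(166,-133 \right)}}{-116941 - 113323} = 205711 - \frac{\frac{1}{51} \cdot 350 + \left(-1 + 166\right)^{2}}{-116941 - 113323} = 205711 - \frac{\frac{350}{51} + 165^{2}}{-230264} = 205711 - \left(\frac{350}{51} + 27225\right) \left(- \frac{1}{230264}\right) = 205711 - \frac{1388825}{51} \left(- \frac{1}{230264}\right) = 205711 - - \frac{1388825}{11743464} = 205711 + \frac{1388825}{11743464} = \frac{2415761111729}{11743464}$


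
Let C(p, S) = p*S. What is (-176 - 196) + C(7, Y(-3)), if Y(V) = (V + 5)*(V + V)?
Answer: -456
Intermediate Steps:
Y(V) = 2*V*(5 + V) (Y(V) = (5 + V)*(2*V) = 2*V*(5 + V))
C(p, S) = S*p
(-176 - 196) + C(7, Y(-3)) = (-176 - 196) + (2*(-3)*(5 - 3))*7 = -372 + (2*(-3)*2)*7 = -372 - 12*7 = -372 - 84 = -456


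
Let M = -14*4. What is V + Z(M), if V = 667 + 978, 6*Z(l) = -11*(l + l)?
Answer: 5551/3 ≈ 1850.3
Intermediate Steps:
M = -56
Z(l) = -11*l/3 (Z(l) = (-11*(l + l))/6 = (-22*l)/6 = -11*l/3)
V = 1645
V + Z(M) = 1645 - 11/3*(-56) = 1645 + 616/3 = 5551/3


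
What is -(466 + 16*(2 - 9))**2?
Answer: -125316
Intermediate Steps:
-(466 + 16*(2 - 9))**2 = -(466 + 16*(-7))**2 = -(466 - 112)**2 = -1*354**2 = -1*125316 = -125316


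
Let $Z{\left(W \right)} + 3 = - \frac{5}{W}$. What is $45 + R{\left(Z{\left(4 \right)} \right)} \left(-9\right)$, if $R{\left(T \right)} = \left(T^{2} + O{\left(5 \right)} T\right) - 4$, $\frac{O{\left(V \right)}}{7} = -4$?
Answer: $- \frac{18441}{16} \approx -1152.6$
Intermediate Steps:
$O{\left(V \right)} = -28$ ($O{\left(V \right)} = 7 \left(-4\right) = -28$)
$Z{\left(W \right)} = -3 - \frac{5}{W}$
$R{\left(T \right)} = -4 + T^{2} - 28 T$ ($R{\left(T \right)} = \left(T^{2} - 28 T\right) - 4 = -4 + T^{2} - 28 T$)
$45 + R{\left(Z{\left(4 \right)} \right)} \left(-9\right) = 45 + \left(-4 + \left(-3 - \frac{5}{4}\right)^{2} - 28 \left(-3 - \frac{5}{4}\right)\right) \left(-9\right) = 45 + \left(-4 + \left(- \frac{17}{4}\right)^{2} - -119\right) \left(-9\right) = 45 + \left(-4 + \frac{289}{16} + 119\right) \left(-9\right) = 45 + \frac{2129}{16} \left(-9\right) = 45 - \frac{19161}{16} = - \frac{18441}{16}$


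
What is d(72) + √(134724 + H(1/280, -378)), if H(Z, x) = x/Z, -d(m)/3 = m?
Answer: -216 + 2*√7221 ≈ -46.047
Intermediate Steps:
d(m) = -3*m
d(72) + √(134724 + H(1/280, -378)) = -3*72 + √(134724 - 378/(1/280)) = -216 + √(134724 - 378/1/280) = -216 + √(134724 - 378*280) = -216 + √(134724 - 105840) = -216 + √28884 = -216 + 2*√7221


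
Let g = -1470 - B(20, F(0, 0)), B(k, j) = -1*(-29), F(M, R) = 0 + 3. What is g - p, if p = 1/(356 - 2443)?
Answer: -3128412/2087 ≈ -1499.0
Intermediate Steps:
F(M, R) = 3
B(k, j) = 29
p = -1/2087 (p = 1/(-2087) = -1/2087 ≈ -0.00047916)
g = -1499 (g = -1470 - 1*29 = -1470 - 29 = -1499)
g - p = -1499 - 1*(-1/2087) = -1499 + 1/2087 = -3128412/2087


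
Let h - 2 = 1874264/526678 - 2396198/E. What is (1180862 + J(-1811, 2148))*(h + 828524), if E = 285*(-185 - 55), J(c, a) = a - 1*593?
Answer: 2941149280141611794779/3002064600 ≈ 9.7971e+11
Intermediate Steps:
J(c, a) = -593 + a (J(c, a) = a - 593 = -593 + a)
E = -68400 (E = 285*(-240) = -68400)
h = 365568494561/9006193800 (h = 2 + (1874264/526678 - 2396198/(-68400)) = 2 + (1874264*(1/526678) - 2396198*(-1/68400)) = 2 + (937132/263339 + 1198099/34200) = 2 + 347556106961/9006193800 = 365568494561/9006193800 ≈ 40.591)
(1180862 + J(-1811, 2148))*(h + 828524) = (1180862 + (-593 + 2148))*(365568494561/9006193800 + 828524) = (1180862 + 1555)*(7462213280445761/9006193800) = 1182417*(7462213280445761/9006193800) = 2941149280141611794779/3002064600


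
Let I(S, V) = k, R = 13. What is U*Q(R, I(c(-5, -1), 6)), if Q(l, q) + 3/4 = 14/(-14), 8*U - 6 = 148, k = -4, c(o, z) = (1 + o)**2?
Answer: -539/16 ≈ -33.688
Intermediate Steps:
I(S, V) = -4
U = 77/4 (U = 3/4 + (1/8)*148 = 3/4 + 37/2 = 77/4 ≈ 19.250)
Q(l, q) = -7/4 (Q(l, q) = -3/4 + 14/(-14) = -3/4 + 14*(-1/14) = -3/4 - 1 = -7/4)
U*Q(R, I(c(-5, -1), 6)) = (77/4)*(-7/4) = -539/16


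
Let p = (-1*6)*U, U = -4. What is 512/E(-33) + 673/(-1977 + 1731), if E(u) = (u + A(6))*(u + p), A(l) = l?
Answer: -12529/19926 ≈ -0.62878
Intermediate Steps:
p = 24 (p = -1*6*(-4) = -6*(-4) = 24)
E(u) = (6 + u)*(24 + u) (E(u) = (u + 6)*(u + 24) = (6 + u)*(24 + u))
512/E(-33) + 673/(-1977 + 1731) = 512/(144 + (-33)² + 30*(-33)) + 673/(-1977 + 1731) = 512/(144 + 1089 - 990) + 673/(-246) = 512/243 + 673*(-1/246) = 512*(1/243) - 673/246 = 512/243 - 673/246 = -12529/19926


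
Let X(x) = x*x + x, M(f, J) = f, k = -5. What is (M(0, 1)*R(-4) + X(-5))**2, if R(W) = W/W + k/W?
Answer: 400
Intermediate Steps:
X(x) = x + x**2 (X(x) = x**2 + x = x + x**2)
R(W) = 1 - 5/W (R(W) = W/W - 5/W = 1 - 5/W)
(M(0, 1)*R(-4) + X(-5))**2 = (0*((-5 - 4)/(-4)) - 5*(1 - 5))**2 = (0*(-1/4*(-9)) - 5*(-4))**2 = (0*(9/4) + 20)**2 = (0 + 20)**2 = 20**2 = 400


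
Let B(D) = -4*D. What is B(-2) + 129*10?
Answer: 1298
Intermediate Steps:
B(-2) + 129*10 = -4*(-2) + 129*10 = 8 + 1290 = 1298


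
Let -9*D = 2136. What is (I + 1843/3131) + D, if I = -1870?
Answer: -19788653/9393 ≈ -2106.7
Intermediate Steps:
D = -712/3 (D = -⅑*2136 = -712/3 ≈ -237.33)
(I + 1843/3131) + D = (-1870 + 1843/3131) - 712/3 = -5853127/3131 - 712/3 = -19788653/9393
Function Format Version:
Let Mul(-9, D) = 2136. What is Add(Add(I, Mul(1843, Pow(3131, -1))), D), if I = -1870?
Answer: Rational(-19788653, 9393) ≈ -2106.7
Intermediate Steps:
D = Rational(-712, 3) (D = Mul(Rational(-1, 9), 2136) = Rational(-712, 3) ≈ -237.33)
Add(Add(I, Mul(1843, Pow(3131, -1))), D) = Add(Add(-1870, Mul(1843, Pow(3131, -1))), Rational(-712, 3)) = Add(Add(-1870, Mul(1843, Rational(1, 3131))), Rational(-712, 3)) = Add(Add(-1870, Rational(1843, 3131)), Rational(-712, 3)) = Add(Rational(-5853127, 3131), Rational(-712, 3)) = Rational(-19788653, 9393)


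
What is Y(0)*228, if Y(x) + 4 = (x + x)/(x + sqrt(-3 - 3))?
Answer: -912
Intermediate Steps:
Y(x) = -4 + 2*x/(x + I*sqrt(6)) (Y(x) = -4 + (x + x)/(x + sqrt(-3 - 3)) = -4 + (2*x)/(x + sqrt(-6)) = -4 + (2*x)/(x + I*sqrt(6)) = -4 + 2*x/(x + I*sqrt(6)))
Y(0)*228 = (2*(-1*0 - 2*I*sqrt(6))/(0 + I*sqrt(6)))*228 = (2*(0 - 2*I*sqrt(6))/((I*sqrt(6))))*228 = (2*(-I*sqrt(6)/6)*(-2*I*sqrt(6)))*228 = -4*228 = -912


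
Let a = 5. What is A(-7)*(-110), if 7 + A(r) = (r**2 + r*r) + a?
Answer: -10560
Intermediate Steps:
A(r) = -2 + 2*r**2 (A(r) = -7 + ((r**2 + r*r) + 5) = -7 + ((r**2 + r**2) + 5) = -7 + (2*r**2 + 5) = -7 + (5 + 2*r**2) = -2 + 2*r**2)
A(-7)*(-110) = (-2 + 2*(-7)**2)*(-110) = (-2 + 2*49)*(-110) = (-2 + 98)*(-110) = 96*(-110) = -10560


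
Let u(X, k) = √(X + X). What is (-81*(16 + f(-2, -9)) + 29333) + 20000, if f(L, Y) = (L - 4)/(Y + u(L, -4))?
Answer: 4078771/85 - 972*I/85 ≈ 47986.0 - 11.435*I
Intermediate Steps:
u(X, k) = √2*√X (u(X, k) = √(2*X) = √2*√X)
f(L, Y) = (-4 + L)/(Y + √2*√L) (f(L, Y) = (L - 4)/(Y + √2*√L) = (-4 + L)/(Y + √2*√L))
(-81*(16 + f(-2, -9)) + 29333) + 20000 = (-81*(16 + (-4 - 2)/(-9 + √2*√(-2))) + 29333) + 20000 = (-81*(16 - 6/(-9 + √2*(I*√2))) + 29333) + 20000 = (-81*(16 - 6/(-9 + 2*I)) + 29333) + 20000 = (-81*(16 + ((-9 - 2*I)/85)*(-6)) + 29333) + 20000 = (-81*(16 - 6*(-9 - 2*I)/85) + 29333) + 20000 = ((-1296 + 486*(-9 - 2*I)/85) + 29333) + 20000 = (28037 + 486*(-9 - 2*I)/85) + 20000 = 48037 + 486*(-9 - 2*I)/85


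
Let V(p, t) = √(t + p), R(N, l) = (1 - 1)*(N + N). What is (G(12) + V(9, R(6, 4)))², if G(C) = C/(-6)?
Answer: 1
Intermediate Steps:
R(N, l) = 0 (R(N, l) = 0*(2*N) = 0)
V(p, t) = √(p + t)
G(C) = -C/6 (G(C) = C*(-⅙) = -C/6)
(G(12) + V(9, R(6, 4)))² = (-⅙*12 + √(9 + 0))² = (-2 + √9)² = (-2 + 3)² = 1² = 1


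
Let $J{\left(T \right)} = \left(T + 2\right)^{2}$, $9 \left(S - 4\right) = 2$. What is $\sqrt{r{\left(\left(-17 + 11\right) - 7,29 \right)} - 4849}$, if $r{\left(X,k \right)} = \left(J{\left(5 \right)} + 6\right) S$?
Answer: $\frac{i \sqrt{41551}}{3} \approx 67.947 i$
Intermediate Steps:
$S = \frac{38}{9}$ ($S = 4 + \frac{1}{9} \cdot 2 = 4 + \frac{2}{9} = \frac{38}{9} \approx 4.2222$)
$J{\left(T \right)} = \left(2 + T\right)^{2}$
$r{\left(X,k \right)} = \frac{2090}{9}$ ($r{\left(X,k \right)} = \left(\left(2 + 5\right)^{2} + 6\right) \frac{38}{9} = \left(7^{2} + 6\right) \frac{38}{9} = \left(49 + 6\right) \frac{38}{9} = 55 \cdot \frac{38}{9} = \frac{2090}{9}$)
$\sqrt{r{\left(\left(-17 + 11\right) - 7,29 \right)} - 4849} = \sqrt{\frac{2090}{9} - 4849} = \sqrt{- \frac{41551}{9}} = \frac{i \sqrt{41551}}{3}$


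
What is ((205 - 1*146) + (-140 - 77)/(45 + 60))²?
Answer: 729316/225 ≈ 3241.4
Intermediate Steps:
((205 - 1*146) + (-140 - 77)/(45 + 60))² = ((205 - 146) - 217/105)² = (59 - 217*1/105)² = (59 - 31/15)² = (854/15)² = 729316/225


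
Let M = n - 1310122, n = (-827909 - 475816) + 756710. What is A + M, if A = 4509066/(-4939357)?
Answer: -9173067149975/4939357 ≈ -1.8571e+6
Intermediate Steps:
A = -4509066/4939357 (A = 4509066*(-1/4939357) = -4509066/4939357 ≈ -0.91289)
n = -547015 (n = -1303725 + 756710 = -547015)
M = -1857137 (M = -547015 - 1310122 = -1857137)
A + M = -4509066/4939357 - 1857137 = -9173067149975/4939357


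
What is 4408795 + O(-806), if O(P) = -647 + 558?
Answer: 4408706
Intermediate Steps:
O(P) = -89
4408795 + O(-806) = 4408795 - 89 = 4408706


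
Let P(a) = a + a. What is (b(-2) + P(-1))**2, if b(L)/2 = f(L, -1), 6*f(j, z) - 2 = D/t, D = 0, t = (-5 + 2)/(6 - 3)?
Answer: 16/9 ≈ 1.7778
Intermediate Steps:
t = -1 (t = -3/3 = -3*1/3 = -1)
f(j, z) = 1/3 (f(j, z) = 1/3 + (0/(-1))/6 = 1/3 + (0*(-1))/6 = 1/3 + (1/6)*0 = 1/3 + 0 = 1/3)
b(L) = 2/3 (b(L) = 2*(1/3) = 2/3)
P(a) = 2*a
(b(-2) + P(-1))**2 = (2/3 + 2*(-1))**2 = (2/3 - 2)**2 = (-4/3)**2 = 16/9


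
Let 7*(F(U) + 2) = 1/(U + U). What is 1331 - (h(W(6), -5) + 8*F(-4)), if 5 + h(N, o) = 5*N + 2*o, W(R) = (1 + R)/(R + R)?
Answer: 114175/84 ≈ 1359.2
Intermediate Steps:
W(R) = (1 + R)/(2*R) (W(R) = (1 + R)/((2*R)) = (1 + R)*(1/(2*R)) = (1 + R)/(2*R))
F(U) = -2 + 1/(14*U) (F(U) = -2 + 1/(7*(U + U)) = -2 + 1/(7*((2*U))) = -2 + (1/(2*U))/7 = -2 + 1/(14*U))
h(N, o) = -5 + 2*o + 5*N (h(N, o) = -5 + (5*N + 2*o) = -5 + (2*o + 5*N) = -5 + 2*o + 5*N)
1331 - (h(W(6), -5) + 8*F(-4)) = 1331 - ((-5 + 2*(-5) + 5*((½)*(1 + 6)/6)) + 8*(-2 + (1/14)/(-4))) = 1331 - ((-5 - 10 + 5*((½)*(⅙)*7)) + 8*(-2 + (1/14)*(-¼))) = 1331 - ((-5 - 10 + 5*(7/12)) + 8*(-2 - 1/56)) = 1331 - ((-5 - 10 + 35/12) + 8*(-113/56)) = 1331 - (-145/12 - 113/7) = 1331 - 1*(-2371/84) = 1331 + 2371/84 = 114175/84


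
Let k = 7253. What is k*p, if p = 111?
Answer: 805083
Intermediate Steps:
k*p = 7253*111 = 805083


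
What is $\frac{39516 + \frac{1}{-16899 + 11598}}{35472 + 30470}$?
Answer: $\frac{209474315}{349558542} \approx 0.59925$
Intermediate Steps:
$\frac{39516 + \frac{1}{-16899 + 11598}}{35472 + 30470} = \frac{39516 + \frac{1}{-5301}}{65942} = \left(39516 - \frac{1}{5301}\right) \frac{1}{65942} = \frac{209474315}{5301} \cdot \frac{1}{65942} = \frac{209474315}{349558542}$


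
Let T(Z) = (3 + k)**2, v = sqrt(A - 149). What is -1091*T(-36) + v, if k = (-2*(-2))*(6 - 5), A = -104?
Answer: -53459 + I*sqrt(253) ≈ -53459.0 + 15.906*I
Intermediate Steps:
v = I*sqrt(253) (v = sqrt(-104 - 149) = sqrt(-253) = I*sqrt(253) ≈ 15.906*I)
k = 4 (k = 4*1 = 4)
T(Z) = 49 (T(Z) = (3 + 4)**2 = 7**2 = 49)
-1091*T(-36) + v = -1091*49 + I*sqrt(253) = -53459 + I*sqrt(253)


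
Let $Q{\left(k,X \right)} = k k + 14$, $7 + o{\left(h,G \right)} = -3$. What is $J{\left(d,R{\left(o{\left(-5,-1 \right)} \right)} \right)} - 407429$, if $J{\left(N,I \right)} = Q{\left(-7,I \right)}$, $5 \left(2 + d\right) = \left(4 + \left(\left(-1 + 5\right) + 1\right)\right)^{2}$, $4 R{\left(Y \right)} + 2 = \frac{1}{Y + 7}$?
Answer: $-407366$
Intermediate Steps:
$o{\left(h,G \right)} = -10$ ($o{\left(h,G \right)} = -7 - 3 = -10$)
$Q{\left(k,X \right)} = 14 + k^{2}$ ($Q{\left(k,X \right)} = k^{2} + 14 = 14 + k^{2}$)
$R{\left(Y \right)} = - \frac{1}{2} + \frac{1}{4 \left(7 + Y\right)}$ ($R{\left(Y \right)} = - \frac{1}{2} + \frac{1}{4 \left(Y + 7\right)} = - \frac{1}{2} + \frac{1}{4 \left(7 + Y\right)}$)
$d = \frac{71}{5}$ ($d = -2 + \frac{\left(4 + \left(\left(-1 + 5\right) + 1\right)\right)^{2}}{5} = -2 + \frac{\left(4 + \left(4 + 1\right)\right)^{2}}{5} = -2 + \frac{\left(4 + 5\right)^{2}}{5} = -2 + \frac{9^{2}}{5} = -2 + \frac{1}{5} \cdot 81 = -2 + \frac{81}{5} = \frac{71}{5} \approx 14.2$)
$J{\left(N,I \right)} = 63$ ($J{\left(N,I \right)} = 14 + \left(-7\right)^{2} = 14 + 49 = 63$)
$J{\left(d,R{\left(o{\left(-5,-1 \right)} \right)} \right)} - 407429 = 63 - 407429 = -407366$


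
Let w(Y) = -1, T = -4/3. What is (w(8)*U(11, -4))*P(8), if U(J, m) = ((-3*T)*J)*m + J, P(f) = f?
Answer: 1320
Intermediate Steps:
T = -4/3 (T = -4*⅓ = -4/3 ≈ -1.3333)
U(J, m) = J + 4*J*m (U(J, m) = ((-3*(-4/3))*J)*m + J = (4*J)*m + J = 4*J*m + J = J + 4*J*m)
(w(8)*U(11, -4))*P(8) = -11*(1 + 4*(-4))*8 = -11*(1 - 16)*8 = -11*(-15)*8 = -1*(-165)*8 = 165*8 = 1320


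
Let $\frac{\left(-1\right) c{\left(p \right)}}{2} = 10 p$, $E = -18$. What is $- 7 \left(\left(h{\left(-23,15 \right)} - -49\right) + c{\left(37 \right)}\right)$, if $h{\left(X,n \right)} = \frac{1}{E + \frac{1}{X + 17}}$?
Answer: $\frac{527275}{109} \approx 4837.4$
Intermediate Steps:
$c{\left(p \right)} = - 20 p$ ($c{\left(p \right)} = - 2 \cdot 10 p = - 20 p$)
$h{\left(X,n \right)} = \frac{1}{-18 + \frac{1}{17 + X}}$ ($h{\left(X,n \right)} = \frac{1}{-18 + \frac{1}{X + 17}} = \frac{1}{-18 + \frac{1}{17 + X}}$)
$- 7 \left(\left(h{\left(-23,15 \right)} - -49\right) + c{\left(37 \right)}\right) = - 7 \left(\left(\frac{-17 - -23}{305 + 18 \left(-23\right)} - -49\right) - 740\right) = - 7 \left(\left(\frac{-17 + 23}{305 - 414} + \left(-58 + 107\right)\right) - 740\right) = - 7 \left(\left(\frac{1}{-109} \cdot 6 + 49\right) - 740\right) = - 7 \left(\left(\left(- \frac{1}{109}\right) 6 + 49\right) - 740\right) = - 7 \left(\left(- \frac{6}{109} + 49\right) - 740\right) = - 7 \left(\frac{5335}{109} - 740\right) = \left(-7\right) \left(- \frac{75325}{109}\right) = \frac{527275}{109}$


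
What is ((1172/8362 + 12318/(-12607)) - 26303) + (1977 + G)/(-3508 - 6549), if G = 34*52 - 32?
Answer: -123397717316840/4691178163 ≈ -26304.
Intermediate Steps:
G = 1736 (G = 1768 - 32 = 1736)
((1172/8362 + 12318/(-12607)) - 26303) + (1977 + G)/(-3508 - 6549) = ((1172/8362 + 12318/(-12607)) - 26303) + (1977 + 1736)/(-3508 - 6549) = ((1172*(1/8362) + 12318*(-1/12607)) - 26303) + 3713/(-10057) = ((586/4181 - 12318/12607) - 26303) + 3713*(-1/10057) = (-44113856/52709867 - 26303) - 3713/10057 = -1386471745557/52709867 - 3713/10057 = -123397717316840/4691178163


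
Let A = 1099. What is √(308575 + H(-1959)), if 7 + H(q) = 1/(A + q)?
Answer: √57054222985/430 ≈ 555.49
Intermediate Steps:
H(q) = -7 + 1/(1099 + q)
√(308575 + H(-1959)) = √(308575 + (-7692 - 7*(-1959))/(1099 - 1959)) = √(308575 + (-7692 + 13713)/(-860)) = √(308575 - 1/860*6021) = √(308575 - 6021/860) = √(265368479/860) = √57054222985/430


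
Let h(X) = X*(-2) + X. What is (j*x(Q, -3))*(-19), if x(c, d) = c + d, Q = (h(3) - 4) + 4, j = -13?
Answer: -1482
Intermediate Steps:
h(X) = -X (h(X) = -2*X + X = -X)
Q = -3 (Q = (-1*3 - 4) + 4 = (-3 - 4) + 4 = -7 + 4 = -3)
(j*x(Q, -3))*(-19) = -13*(-3 - 3)*(-19) = -13*(-6)*(-19) = 78*(-19) = -1482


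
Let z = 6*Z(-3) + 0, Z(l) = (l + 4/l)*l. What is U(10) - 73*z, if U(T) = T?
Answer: -5684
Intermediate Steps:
Z(l) = l*(l + 4/l)
z = 78 (z = 6*(4 + (-3)²) + 0 = 6*(4 + 9) + 0 = 6*13 + 0 = 78 + 0 = 78)
U(10) - 73*z = 10 - 73*78 = 10 - 5694 = -5684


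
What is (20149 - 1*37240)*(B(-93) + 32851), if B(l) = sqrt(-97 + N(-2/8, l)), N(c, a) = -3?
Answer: -561456441 - 170910*I ≈ -5.6146e+8 - 1.7091e+5*I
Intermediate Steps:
B(l) = 10*I (B(l) = sqrt(-97 - 3) = sqrt(-100) = 10*I)
(20149 - 1*37240)*(B(-93) + 32851) = (20149 - 1*37240)*(10*I + 32851) = (20149 - 37240)*(32851 + 10*I) = -17091*(32851 + 10*I) = -561456441 - 170910*I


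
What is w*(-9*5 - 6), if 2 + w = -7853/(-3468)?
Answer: -917/68 ≈ -13.485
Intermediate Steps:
w = 917/3468 (w = -2 - 7853/(-3468) = -2 - 7853*(-1/3468) = -2 + 7853/3468 = 917/3468 ≈ 0.26442)
w*(-9*5 - 6) = 917*(-9*5 - 6)/3468 = 917*(-45 - 6)/3468 = (917/3468)*(-51) = -917/68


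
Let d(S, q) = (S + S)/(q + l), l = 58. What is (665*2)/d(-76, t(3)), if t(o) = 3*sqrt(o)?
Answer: -1015/2 - 105*sqrt(3)/4 ≈ -552.97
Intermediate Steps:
d(S, q) = 2*S/(58 + q) (d(S, q) = (S + S)/(q + 58) = (2*S)/(58 + q) = 2*S/(58 + q))
(665*2)/d(-76, t(3)) = (665*2)/((2*(-76)/(58 + 3*sqrt(3)))) = 1330/((-152/(58 + 3*sqrt(3)))) = 1330*(-29/76 - 3*sqrt(3)/152) = -1015/2 - 105*sqrt(3)/4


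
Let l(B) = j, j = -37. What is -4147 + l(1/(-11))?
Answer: -4184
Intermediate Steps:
l(B) = -37
-4147 + l(1/(-11)) = -4147 - 37 = -4184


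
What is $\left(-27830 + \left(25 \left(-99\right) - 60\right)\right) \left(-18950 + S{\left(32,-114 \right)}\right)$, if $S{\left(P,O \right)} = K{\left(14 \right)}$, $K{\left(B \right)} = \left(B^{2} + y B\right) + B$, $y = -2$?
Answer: $569890320$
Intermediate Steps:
$K{\left(B \right)} = B^{2} - B$ ($K{\left(B \right)} = \left(B^{2} - 2 B\right) + B = B^{2} - B$)
$S{\left(P,O \right)} = 182$ ($S{\left(P,O \right)} = 14 \left(-1 + 14\right) = 14 \cdot 13 = 182$)
$\left(-27830 + \left(25 \left(-99\right) - 60\right)\right) \left(-18950 + S{\left(32,-114 \right)}\right) = \left(-27830 + \left(25 \left(-99\right) - 60\right)\right) \left(-18950 + 182\right) = \left(-27830 - 2535\right) \left(-18768\right) = \left(-30365\right) \left(-18768\right) = 569890320$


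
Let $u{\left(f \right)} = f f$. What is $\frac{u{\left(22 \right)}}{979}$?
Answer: $\frac{44}{89} \approx 0.49438$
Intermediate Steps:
$u{\left(f \right)} = f^{2}$
$\frac{u{\left(22 \right)}}{979} = \frac{22^{2}}{979} = 484 \cdot \frac{1}{979} = \frac{44}{89}$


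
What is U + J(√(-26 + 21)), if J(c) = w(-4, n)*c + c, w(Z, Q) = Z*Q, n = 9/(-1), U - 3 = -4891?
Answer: -4888 + 37*I*√5 ≈ -4888.0 + 82.734*I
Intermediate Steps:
U = -4888 (U = 3 - 4891 = -4888)
n = -9 (n = 9*(-1) = -9)
w(Z, Q) = Q*Z
J(c) = 37*c (J(c) = (-9*(-4))*c + c = 36*c + c = 37*c)
U + J(√(-26 + 21)) = -4888 + 37*√(-26 + 21) = -4888 + 37*√(-5) = -4888 + 37*(I*√5) = -4888 + 37*I*√5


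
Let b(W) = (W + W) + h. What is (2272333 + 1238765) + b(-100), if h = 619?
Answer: 3511517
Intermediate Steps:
b(W) = 619 + 2*W (b(W) = (W + W) + 619 = 2*W + 619 = 619 + 2*W)
(2272333 + 1238765) + b(-100) = (2272333 + 1238765) + (619 + 2*(-100)) = 3511098 + (619 - 200) = 3511098 + 419 = 3511517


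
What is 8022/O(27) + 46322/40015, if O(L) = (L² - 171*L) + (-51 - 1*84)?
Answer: -846836/1012455 ≈ -0.83642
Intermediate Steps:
O(L) = -135 + L² - 171*L (O(L) = (L² - 171*L) + (-51 - 84) = (L² - 171*L) - 135 = -135 + L² - 171*L)
8022/O(27) + 46322/40015 = 8022/(-135 + 27² - 171*27) + 46322/40015 = 8022/(-135 + 729 - 4617) + 46322*(1/40015) = 8022/(-4023) + 874/755 = 8022*(-1/4023) + 874/755 = -2674/1341 + 874/755 = -846836/1012455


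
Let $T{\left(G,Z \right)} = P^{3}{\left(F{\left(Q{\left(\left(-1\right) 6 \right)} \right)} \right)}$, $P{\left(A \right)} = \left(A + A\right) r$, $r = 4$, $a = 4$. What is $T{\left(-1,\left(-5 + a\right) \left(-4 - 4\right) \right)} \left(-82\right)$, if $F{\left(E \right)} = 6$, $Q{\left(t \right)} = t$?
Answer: $-9068544$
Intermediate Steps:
$P{\left(A \right)} = 8 A$ ($P{\left(A \right)} = \left(A + A\right) 4 = 2 A 4 = 8 A$)
$T{\left(G,Z \right)} = 110592$ ($T{\left(G,Z \right)} = \left(8 \cdot 6\right)^{3} = 48^{3} = 110592$)
$T{\left(-1,\left(-5 + a\right) \left(-4 - 4\right) \right)} \left(-82\right) = 110592 \left(-82\right) = -9068544$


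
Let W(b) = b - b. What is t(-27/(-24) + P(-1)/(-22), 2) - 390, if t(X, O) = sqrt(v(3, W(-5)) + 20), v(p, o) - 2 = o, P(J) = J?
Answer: -390 + sqrt(22) ≈ -385.31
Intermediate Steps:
W(b) = 0
v(p, o) = 2 + o
t(X, O) = sqrt(22) (t(X, O) = sqrt((2 + 0) + 20) = sqrt(2 + 20) = sqrt(22))
t(-27/(-24) + P(-1)/(-22), 2) - 390 = sqrt(22) - 390 = -390 + sqrt(22)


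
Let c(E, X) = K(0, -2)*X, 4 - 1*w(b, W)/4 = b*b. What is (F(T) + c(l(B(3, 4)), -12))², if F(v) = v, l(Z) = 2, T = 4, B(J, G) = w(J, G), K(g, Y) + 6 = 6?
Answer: 16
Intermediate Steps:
w(b, W) = 16 - 4*b² (w(b, W) = 16 - 4*b*b = 16 - 4*b²)
K(g, Y) = 0 (K(g, Y) = -6 + 6 = 0)
B(J, G) = 16 - 4*J²
c(E, X) = 0 (c(E, X) = 0*X = 0)
(F(T) + c(l(B(3, 4)), -12))² = (4 + 0)² = 4² = 16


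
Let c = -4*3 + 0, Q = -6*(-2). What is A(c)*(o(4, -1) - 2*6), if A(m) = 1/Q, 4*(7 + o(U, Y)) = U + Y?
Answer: -73/48 ≈ -1.5208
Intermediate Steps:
o(U, Y) = -7 + U/4 + Y/4 (o(U, Y) = -7 + (U + Y)/4 = -7 + (U/4 + Y/4) = -7 + U/4 + Y/4)
Q = 12
c = -12 (c = -12 + 0 = -12)
A(m) = 1/12
A(c)*(o(4, -1) - 2*6) = ((-7 + (¼)*4 + (¼)*(-1)) - 2*6)/12 = ((-7 + 1 - ¼) - 12)/12 = (-25/4 - 12)/12 = (1/12)*(-73/4) = -73/48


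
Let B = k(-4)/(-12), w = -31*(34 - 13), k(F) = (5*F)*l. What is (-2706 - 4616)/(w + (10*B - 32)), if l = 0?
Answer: 7322/683 ≈ 10.720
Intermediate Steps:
k(F) = 0 (k(F) = (5*F)*0 = 0)
w = -651 (w = -31*21 = -651)
B = 0 (B = 0/(-12) = 0*(-1/12) = 0)
(-2706 - 4616)/(w + (10*B - 32)) = (-2706 - 4616)/(-651 + (10*0 - 32)) = -7322/(-651 + (0 - 32)) = -7322/(-651 - 32) = -7322/(-683) = -7322*(-1/683) = 7322/683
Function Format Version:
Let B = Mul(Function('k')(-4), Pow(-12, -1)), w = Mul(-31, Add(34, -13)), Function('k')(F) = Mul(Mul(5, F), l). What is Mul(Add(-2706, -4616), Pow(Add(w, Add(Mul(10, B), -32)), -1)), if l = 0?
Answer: Rational(7322, 683) ≈ 10.720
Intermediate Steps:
Function('k')(F) = 0 (Function('k')(F) = Mul(Mul(5, F), 0) = 0)
w = -651 (w = Mul(-31, 21) = -651)
B = 0 (B = Mul(0, Pow(-12, -1)) = Mul(0, Rational(-1, 12)) = 0)
Mul(Add(-2706, -4616), Pow(Add(w, Add(Mul(10, B), -32)), -1)) = Mul(Add(-2706, -4616), Pow(Add(-651, Add(Mul(10, 0), -32)), -1)) = Mul(-7322, Pow(Add(-651, Add(0, -32)), -1)) = Mul(-7322, Pow(Add(-651, -32), -1)) = Mul(-7322, Pow(-683, -1)) = Mul(-7322, Rational(-1, 683)) = Rational(7322, 683)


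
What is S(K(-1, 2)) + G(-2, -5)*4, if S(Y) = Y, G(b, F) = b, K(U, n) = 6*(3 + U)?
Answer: 4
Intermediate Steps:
K(U, n) = 18 + 6*U
S(K(-1, 2)) + G(-2, -5)*4 = (18 + 6*(-1)) - 2*4 = (18 - 6) - 8 = 12 - 8 = 4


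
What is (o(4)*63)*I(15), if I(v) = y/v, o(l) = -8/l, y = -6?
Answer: 252/5 ≈ 50.400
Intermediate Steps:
I(v) = -6/v
(o(4)*63)*I(15) = (-8/4*63)*(-6/15) = (-8*1/4*63)*(-6*1/15) = -2*63*(-2/5) = -126*(-2/5) = 252/5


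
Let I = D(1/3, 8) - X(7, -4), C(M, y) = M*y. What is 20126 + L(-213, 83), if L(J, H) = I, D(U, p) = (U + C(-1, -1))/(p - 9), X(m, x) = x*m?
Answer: 60458/3 ≈ 20153.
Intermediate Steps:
X(m, x) = m*x
D(U, p) = (1 + U)/(-9 + p) (D(U, p) = (U - 1*(-1))/(p - 9) = (U + 1)/(-9 + p) = (1 + U)/(-9 + p))
I = 80/3 (I = (1 + 1/3)/(-9 + 8) - 7*(-4) = (1 + 1/3)/(-1) - 1*(-28) = -1*4/3 + 28 = -4/3 + 28 = 80/3 ≈ 26.667)
L(J, H) = 80/3
20126 + L(-213, 83) = 20126 + 80/3 = 60458/3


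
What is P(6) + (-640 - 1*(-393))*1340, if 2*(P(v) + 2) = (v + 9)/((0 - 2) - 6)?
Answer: -5295727/16 ≈ -3.3098e+5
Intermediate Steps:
P(v) = -41/16 - v/16 (P(v) = -2 + ((v + 9)/((0 - 2) - 6))/2 = -2 + ((9 + v)/(-2 - 6))/2 = -2 + ((9 + v)/(-8))/2 = -2 + ((9 + v)*(-⅛))/2 = -2 + (-9/8 - v/8)/2 = -2 + (-9/16 - v/16) = -41/16 - v/16)
P(6) + (-640 - 1*(-393))*1340 = (-41/16 - 1/16*6) + (-640 - 1*(-393))*1340 = (-41/16 - 3/8) + (-640 + 393)*1340 = -47/16 - 247*1340 = -47/16 - 330980 = -5295727/16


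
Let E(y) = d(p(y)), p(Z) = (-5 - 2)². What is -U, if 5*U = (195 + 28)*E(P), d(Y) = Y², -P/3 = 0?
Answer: -535423/5 ≈ -1.0708e+5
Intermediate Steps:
P = 0 (P = -3*0 = 0)
p(Z) = 49 (p(Z) = (-7)² = 49)
E(y) = 2401 (E(y) = 49² = 2401)
U = 535423/5 (U = ((195 + 28)*2401)/5 = (223*2401)/5 = (⅕)*535423 = 535423/5 ≈ 1.0708e+5)
-U = -1*535423/5 = -535423/5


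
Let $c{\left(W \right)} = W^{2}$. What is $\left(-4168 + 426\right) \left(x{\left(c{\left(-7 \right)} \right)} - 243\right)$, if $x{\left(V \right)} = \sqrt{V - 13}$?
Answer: $886854$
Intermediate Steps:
$x{\left(V \right)} = \sqrt{-13 + V}$
$\left(-4168 + 426\right) \left(x{\left(c{\left(-7 \right)} \right)} - 243\right) = \left(-4168 + 426\right) \left(\sqrt{-13 + \left(-7\right)^{2}} - 243\right) = - 3742 \left(\sqrt{-13 + 49} - 243\right) = - 3742 \left(\sqrt{36} - 243\right) = - 3742 \left(6 - 243\right) = \left(-3742\right) \left(-237\right) = 886854$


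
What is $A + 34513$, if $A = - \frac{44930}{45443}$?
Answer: $\frac{1568329329}{45443} \approx 34512.0$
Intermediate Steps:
$A = - \frac{44930}{45443}$ ($A = \left(-44930\right) \frac{1}{45443} = - \frac{44930}{45443} \approx -0.98871$)
$A + 34513 = - \frac{44930}{45443} + 34513 = \frac{1568329329}{45443}$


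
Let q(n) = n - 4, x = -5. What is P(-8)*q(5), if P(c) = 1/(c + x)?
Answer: -1/13 ≈ -0.076923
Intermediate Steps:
q(n) = -4 + n
P(c) = 1/(-5 + c) (P(c) = 1/(c - 5) = 1/(-5 + c))
P(-8)*q(5) = (-4 + 5)/(-5 - 8) = 1/(-13) = -1/13*1 = -1/13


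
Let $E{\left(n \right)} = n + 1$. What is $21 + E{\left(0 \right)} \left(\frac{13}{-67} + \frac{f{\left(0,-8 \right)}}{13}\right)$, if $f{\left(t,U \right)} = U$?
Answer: $\frac{17586}{871} \approx 20.191$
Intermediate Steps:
$E{\left(n \right)} = 1 + n$
$21 + E{\left(0 \right)} \left(\frac{13}{-67} + \frac{f{\left(0,-8 \right)}}{13}\right) = 21 + \left(1 + 0\right) \left(\frac{13}{-67} - \frac{8}{13}\right) = 21 + 1 \left(13 \left(- \frac{1}{67}\right) - \frac{8}{13}\right) = 21 + 1 \left(- \frac{13}{67} - \frac{8}{13}\right) = 21 + 1 \left(- \frac{705}{871}\right) = 21 - \frac{705}{871} = \frac{17586}{871}$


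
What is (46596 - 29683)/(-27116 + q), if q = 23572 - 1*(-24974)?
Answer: 16913/21430 ≈ 0.78922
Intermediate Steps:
q = 48546 (q = 23572 + 24974 = 48546)
(46596 - 29683)/(-27116 + q) = (46596 - 29683)/(-27116 + 48546) = 16913/21430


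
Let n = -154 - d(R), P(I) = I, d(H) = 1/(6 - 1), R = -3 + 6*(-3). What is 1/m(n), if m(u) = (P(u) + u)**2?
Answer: 25/2377764 ≈ 1.0514e-5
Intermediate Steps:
R = -21 (R = -3 - 18 = -21)
d(H) = 1/5
n = -771/5 (n = -154 - 1*1/5 = -154 - 1/5 = -771/5 ≈ -154.20)
m(u) = 4*u**2 (m(u) = (u + u)**2 = (2*u)**2 = 4*u**2)
1/m(n) = 1/(4*(-771/5)**2) = 1/(4*(594441/25)) = 1/(2377764/25) = 25/2377764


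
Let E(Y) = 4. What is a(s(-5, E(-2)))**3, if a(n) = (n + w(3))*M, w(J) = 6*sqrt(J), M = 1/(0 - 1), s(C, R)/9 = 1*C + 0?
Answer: 105705 - 37098*sqrt(3) ≈ 41449.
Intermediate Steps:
s(C, R) = 9*C (s(C, R) = 9*(1*C + 0) = 9*(C + 0) = 9*C)
M = -1 (M = 1/(-1) = -1)
a(n) = -n - 6*sqrt(3) (a(n) = (n + 6*sqrt(3))*(-1) = -n - 6*sqrt(3))
a(s(-5, E(-2)))**3 = (-9*(-5) - 6*sqrt(3))**3 = (-1*(-45) - 6*sqrt(3))**3 = (45 - 6*sqrt(3))**3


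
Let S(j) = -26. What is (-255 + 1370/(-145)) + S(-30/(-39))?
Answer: -8423/29 ≈ -290.45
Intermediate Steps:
(-255 + 1370/(-145)) + S(-30/(-39)) = (-255 + 1370/(-145)) - 26 = (-255 + 1370*(-1/145)) - 26 = (-255 - 274/29) - 26 = -7669/29 - 26 = -8423/29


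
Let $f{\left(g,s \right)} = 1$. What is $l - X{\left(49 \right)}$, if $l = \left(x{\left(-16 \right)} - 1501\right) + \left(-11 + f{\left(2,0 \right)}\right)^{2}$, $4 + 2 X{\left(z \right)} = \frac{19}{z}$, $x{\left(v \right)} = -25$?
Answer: $- \frac{139571}{98} \approx -1424.2$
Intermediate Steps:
$X{\left(z \right)} = -2 + \frac{19}{2 z}$ ($X{\left(z \right)} = -2 + \frac{19 \frac{1}{z}}{2} = -2 + \frac{19}{2 z}$)
$l = -1426$ ($l = \left(-25 - 1501\right) + \left(-11 + 1\right)^{2} = -1526 + \left(-10\right)^{2} = -1526 + 100 = -1426$)
$l - X{\left(49 \right)} = -1426 - \left(-2 + \frac{19}{2 \cdot 49}\right) = -1426 - \left(-2 + \frac{19}{2} \cdot \frac{1}{49}\right) = -1426 - \left(-2 + \frac{19}{98}\right) = -1426 - - \frac{177}{98} = -1426 + \frac{177}{98} = - \frac{139571}{98}$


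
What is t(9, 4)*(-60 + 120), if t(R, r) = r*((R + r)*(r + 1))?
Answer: 15600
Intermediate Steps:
t(R, r) = r*(1 + r)*(R + r) (t(R, r) = r*((R + r)*(1 + r)) = r*((1 + r)*(R + r)) = r*(1 + r)*(R + r))
t(9, 4)*(-60 + 120) = (4*(9 + 4 + 4² + 9*4))*(-60 + 120) = (4*(9 + 4 + 16 + 36))*60 = (4*65)*60 = 260*60 = 15600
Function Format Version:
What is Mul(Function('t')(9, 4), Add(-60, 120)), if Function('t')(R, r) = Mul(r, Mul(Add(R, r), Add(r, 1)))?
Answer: 15600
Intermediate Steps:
Function('t')(R, r) = Mul(r, Add(1, r), Add(R, r)) (Function('t')(R, r) = Mul(r, Mul(Add(R, r), Add(1, r))) = Mul(r, Mul(Add(1, r), Add(R, r))) = Mul(r, Add(1, r), Add(R, r)))
Mul(Function('t')(9, 4), Add(-60, 120)) = Mul(Mul(4, Add(9, 4, Pow(4, 2), Mul(9, 4))), Add(-60, 120)) = Mul(Mul(4, Add(9, 4, 16, 36)), 60) = Mul(Mul(4, 65), 60) = Mul(260, 60) = 15600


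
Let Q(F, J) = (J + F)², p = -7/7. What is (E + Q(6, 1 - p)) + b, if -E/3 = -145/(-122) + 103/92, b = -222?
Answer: -925555/5612 ≈ -164.92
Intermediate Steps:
p = -1 (p = -7*⅐ = -1)
E = -38859/5612 (E = -3*(-145/(-122) + 103/92) = -3*(-145*(-1/122) + 103*(1/92)) = -3*(145/122 + 103/92) = -3*12953/5612 = -38859/5612 ≈ -6.9243)
Q(F, J) = (F + J)²
(E + Q(6, 1 - p)) + b = (-38859/5612 + (6 + (1 - 1*(-1)))²) - 222 = (-38859/5612 + (6 + (1 + 1))²) - 222 = (-38859/5612 + (6 + 2)²) - 222 = (-38859/5612 + 8²) - 222 = (-38859/5612 + 64) - 222 = 320309/5612 - 222 = -925555/5612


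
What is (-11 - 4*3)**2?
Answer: 529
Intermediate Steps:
(-11 - 4*3)**2 = (-11 - 12)**2 = (-23)**2 = 529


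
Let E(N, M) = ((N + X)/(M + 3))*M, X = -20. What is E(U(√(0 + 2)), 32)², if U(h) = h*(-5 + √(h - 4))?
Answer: 1024*(20 + √2*(5 - √(-4 + √2)))²/1225 ≈ 608.27 - 102.92*I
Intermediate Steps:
U(h) = h*(-5 + √(-4 + h))
E(N, M) = M*(-20 + N)/(3 + M) (E(N, M) = ((N - 20)/(M + 3))*M = ((-20 + N)/(3 + M))*M = M*(-20 + N)/(3 + M))
E(U(√(0 + 2)), 32)² = (32*(-20 + √(0 + 2)*(-5 + √(-4 + √(0 + 2))))/(3 + 32))² = (32*(-20 + √2*(-5 + √(-4 + √2)))/35)² = (32*(1/35)*(-20 + √2*(-5 + √(-4 + √2))))² = (-128/7 + 32*√2*(-5 + √(-4 + √2))/35)²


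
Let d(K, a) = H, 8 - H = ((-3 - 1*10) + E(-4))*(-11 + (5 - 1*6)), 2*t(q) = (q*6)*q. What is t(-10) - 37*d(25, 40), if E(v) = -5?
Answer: 7996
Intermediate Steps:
t(q) = 3*q² (t(q) = ((q*6)*q)/2 = ((6*q)*q)/2 = (6*q²)/2 = 3*q²)
H = -208 (H = 8 - ((-3 - 1*10) - 5)*(-11 + (5 - 1*6)) = 8 - ((-3 - 10) - 5)*(-11 + (5 - 6)) = 8 - (-13 - 5)*(-11 - 1) = 8 - (-18)*(-12) = 8 - 1*216 = 8 - 216 = -208)
d(K, a) = -208
t(-10) - 37*d(25, 40) = 3*(-10)² - 37*(-208) = 3*100 + 7696 = 300 + 7696 = 7996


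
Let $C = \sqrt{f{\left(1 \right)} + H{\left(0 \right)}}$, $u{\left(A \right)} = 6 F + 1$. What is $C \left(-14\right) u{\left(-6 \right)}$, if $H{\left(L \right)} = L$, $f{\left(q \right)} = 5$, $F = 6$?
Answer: $- 518 \sqrt{5} \approx -1158.3$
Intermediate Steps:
$u{\left(A \right)} = 37$ ($u{\left(A \right)} = 6 \cdot 6 + 1 = 36 + 1 = 37$)
$C = \sqrt{5}$ ($C = \sqrt{5 + 0} = \sqrt{5} \approx 2.2361$)
$C \left(-14\right) u{\left(-6 \right)} = \sqrt{5} \left(-14\right) 37 = - 14 \sqrt{5} \cdot 37 = - 518 \sqrt{5}$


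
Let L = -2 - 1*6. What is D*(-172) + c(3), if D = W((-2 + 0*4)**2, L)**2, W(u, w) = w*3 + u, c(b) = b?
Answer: -68797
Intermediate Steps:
L = -8 (L = -2 - 6 = -8)
W(u, w) = u + 3*w (W(u, w) = 3*w + u = u + 3*w)
D = 400 (D = ((-2 + 0*4)**2 + 3*(-8))**2 = ((-2 + 0)**2 - 24)**2 = ((-2)**2 - 24)**2 = (4 - 24)**2 = (-20)**2 = 400)
D*(-172) + c(3) = 400*(-172) + 3 = -68800 + 3 = -68797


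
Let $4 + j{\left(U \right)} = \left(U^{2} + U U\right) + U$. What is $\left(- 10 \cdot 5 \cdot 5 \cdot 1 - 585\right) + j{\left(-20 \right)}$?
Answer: $-59$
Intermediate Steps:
$j{\left(U \right)} = -4 + U + 2 U^{2}$ ($j{\left(U \right)} = -4 + \left(\left(U^{2} + U U\right) + U\right) = -4 + \left(\left(U^{2} + U^{2}\right) + U\right) = -4 + \left(2 U^{2} + U\right) = -4 + \left(U + 2 U^{2}\right) = -4 + U + 2 U^{2}$)
$\left(- 10 \cdot 5 \cdot 5 \cdot 1 - 585\right) + j{\left(-20 \right)} = \left(- 10 \cdot 5 \cdot 5 \cdot 1 - 585\right) - \left(24 - 800\right) = \left(\left(-10\right) 25 \cdot 1 - 585\right) - -776 = \left(\left(-250\right) 1 - 585\right) - -776 = \left(-250 - 585\right) + 776 = -835 + 776 = -59$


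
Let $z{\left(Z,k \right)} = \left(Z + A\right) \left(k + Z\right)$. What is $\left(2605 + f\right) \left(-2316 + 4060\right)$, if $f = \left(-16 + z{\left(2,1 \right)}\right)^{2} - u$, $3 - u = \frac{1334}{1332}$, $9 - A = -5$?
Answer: $\frac{2106388376}{333} \approx 6.3255 \cdot 10^{6}$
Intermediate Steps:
$A = 14$ ($A = 9 - -5 = 9 + 5 = 14$)
$z{\left(Z,k \right)} = \left(14 + Z\right) \left(Z + k\right)$ ($z{\left(Z,k \right)} = \left(Z + 14\right) \left(k + Z\right) = \left(14 + Z\right) \left(Z + k\right)$)
$u = \frac{1331}{666}$ ($u = 3 - \frac{1334}{1332} = 3 - 1334 \cdot \frac{1}{1332} = 3 - \frac{667}{666} = \frac{1331}{666} \approx 1.9985$)
$f = \frac{680653}{666}$ ($f = \left(-16 + \left(2^{2} + 14 \cdot 2 + 14 \cdot 1 + 2 \cdot 1\right)\right)^{2} - \frac{1331}{666} = \left(-16 + \left(4 + 28 + 14 + 2\right)\right)^{2} - \frac{1331}{666} = \left(-16 + 48\right)^{2} - \frac{1331}{666} = 32^{2} - \frac{1331}{666} = 1024 - \frac{1331}{666} = \frac{680653}{666} \approx 1022.0$)
$\left(2605 + f\right) \left(-2316 + 4060\right) = \left(2605 + \frac{680653}{666}\right) \left(-2316 + 4060\right) = \frac{2415583}{666} \cdot 1744 = \frac{2106388376}{333}$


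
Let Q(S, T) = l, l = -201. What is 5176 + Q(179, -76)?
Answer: 4975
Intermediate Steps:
Q(S, T) = -201
5176 + Q(179, -76) = 5176 - 201 = 4975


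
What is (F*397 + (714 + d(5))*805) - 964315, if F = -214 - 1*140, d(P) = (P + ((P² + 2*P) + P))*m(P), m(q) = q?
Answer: -348958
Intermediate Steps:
d(P) = P*(P² + 4*P) (d(P) = (P + ((P² + 2*P) + P))*P = (P + (P² + 3*P))*P = (P² + 4*P)*P = P*(P² + 4*P))
F = -354 (F = -214 - 140 = -354)
(F*397 + (714 + d(5))*805) - 964315 = (-354*397 + (714 + 5²*(4 + 5))*805) - 964315 = (-140538 + (714 + 25*9)*805) - 964315 = (-140538 + (714 + 225)*805) - 964315 = (-140538 + 939*805) - 964315 = (-140538 + 755895) - 964315 = 615357 - 964315 = -348958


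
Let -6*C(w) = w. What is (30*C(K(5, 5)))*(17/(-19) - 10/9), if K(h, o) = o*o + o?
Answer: 17150/57 ≈ 300.88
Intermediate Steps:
K(h, o) = o + o² (K(h, o) = o² + o = o + o²)
C(w) = -w/6
(30*C(K(5, 5)))*(17/(-19) - 10/9) = (30*(-5*(1 + 5)/6))*(17/(-19) - 10/9) = (30*(-5*6/6))*(17*(-1/19) - 10*⅑) = (30*(-⅙*30))*(-17/19 - 10/9) = (30*(-5))*(-343/171) = -150*(-343/171) = 17150/57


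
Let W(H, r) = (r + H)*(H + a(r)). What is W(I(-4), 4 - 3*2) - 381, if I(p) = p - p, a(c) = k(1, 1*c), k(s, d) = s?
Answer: -383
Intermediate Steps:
a(c) = 1
I(p) = 0
W(H, r) = (1 + H)*(H + r) (W(H, r) = (r + H)*(H + 1) = (H + r)*(1 + H) = (1 + H)*(H + r))
W(I(-4), 4 - 3*2) - 381 = (0 + (4 - 3*2) + 0**2 + 0*(4 - 3*2)) - 381 = (0 + (4 - 6) + 0 + 0*(4 - 6)) - 381 = (0 - 2 + 0 + 0*(-2)) - 381 = (0 - 2 + 0 + 0) - 381 = -2 - 381 = -383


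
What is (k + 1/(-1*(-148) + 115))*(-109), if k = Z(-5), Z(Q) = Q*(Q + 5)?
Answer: -109/263 ≈ -0.41445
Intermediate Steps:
Z(Q) = Q*(5 + Q)
k = 0 (k = -5*(5 - 5) = -5*0 = 0)
(k + 1/(-1*(-148) + 115))*(-109) = (0 + 1/(-1*(-148) + 115))*(-109) = (0 + 1/(148 + 115))*(-109) = (0 + 1/263)*(-109) = (1/263)*(-109) = -109/263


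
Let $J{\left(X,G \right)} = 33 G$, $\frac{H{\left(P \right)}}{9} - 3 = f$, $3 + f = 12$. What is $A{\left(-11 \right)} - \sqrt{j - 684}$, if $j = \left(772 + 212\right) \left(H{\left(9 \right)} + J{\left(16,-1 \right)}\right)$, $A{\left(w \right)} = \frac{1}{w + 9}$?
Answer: $- \frac{1}{2} - 6 \sqrt{2031} \approx -270.9$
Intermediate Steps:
$f = 9$ ($f = -3 + 12 = 9$)
$H{\left(P \right)} = 108$ ($H{\left(P \right)} = 27 + 9 \cdot 9 = 27 + 81 = 108$)
$A{\left(w \right)} = \frac{1}{9 + w}$
$j = 73800$ ($j = \left(772 + 212\right) \left(108 + 33 \left(-1\right)\right) = 984 \left(108 - 33\right) = 984 \cdot 75 = 73800$)
$A{\left(-11 \right)} - \sqrt{j - 684} = \frac{1}{9 - 11} - \sqrt{73800 - 684} = \frac{1}{-2} - \sqrt{73116} = - \frac{1}{2} - 6 \sqrt{2031}$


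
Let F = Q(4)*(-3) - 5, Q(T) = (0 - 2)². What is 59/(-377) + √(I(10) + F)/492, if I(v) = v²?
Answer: -59/377 + √83/492 ≈ -0.13798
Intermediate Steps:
Q(T) = 4 (Q(T) = (-2)² = 4)
F = -17 (F = 4*(-3) - 5 = -12 - 5 = -17)
59/(-377) + √(I(10) + F)/492 = 59/(-377) + √(10² - 17)/492 = 59*(-1/377) + √(100 - 17)*(1/492) = -59/377 + √83*(1/492) = -59/377 + √83/492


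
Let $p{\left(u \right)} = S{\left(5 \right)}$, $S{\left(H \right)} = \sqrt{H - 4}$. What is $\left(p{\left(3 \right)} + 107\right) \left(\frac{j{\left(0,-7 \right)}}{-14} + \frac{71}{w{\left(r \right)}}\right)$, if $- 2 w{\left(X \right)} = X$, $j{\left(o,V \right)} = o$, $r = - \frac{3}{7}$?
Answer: $35784$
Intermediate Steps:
$r = - \frac{3}{7}$ ($r = \left(-3\right) \frac{1}{7} = - \frac{3}{7} \approx -0.42857$)
$w{\left(X \right)} = - \frac{X}{2}$
$S{\left(H \right)} = \sqrt{-4 + H}$
$p{\left(u \right)} = 1$ ($p{\left(u \right)} = \sqrt{-4 + 5} = \sqrt{1} = 1$)
$\left(p{\left(3 \right)} + 107\right) \left(\frac{j{\left(0,-7 \right)}}{-14} + \frac{71}{w{\left(r \right)}}\right) = \left(1 + 107\right) \left(\frac{0}{-14} + \frac{71}{\left(- \frac{1}{2}\right) \left(- \frac{3}{7}\right)}\right) = 108 \left(0 \left(- \frac{1}{14}\right) + \frac{71}{\frac{3}{14}}\right) = 108 \left(0 + 71 \cdot \frac{14}{3}\right) = 108 \left(0 + \frac{994}{3}\right) = 108 \cdot \frac{994}{3} = 35784$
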